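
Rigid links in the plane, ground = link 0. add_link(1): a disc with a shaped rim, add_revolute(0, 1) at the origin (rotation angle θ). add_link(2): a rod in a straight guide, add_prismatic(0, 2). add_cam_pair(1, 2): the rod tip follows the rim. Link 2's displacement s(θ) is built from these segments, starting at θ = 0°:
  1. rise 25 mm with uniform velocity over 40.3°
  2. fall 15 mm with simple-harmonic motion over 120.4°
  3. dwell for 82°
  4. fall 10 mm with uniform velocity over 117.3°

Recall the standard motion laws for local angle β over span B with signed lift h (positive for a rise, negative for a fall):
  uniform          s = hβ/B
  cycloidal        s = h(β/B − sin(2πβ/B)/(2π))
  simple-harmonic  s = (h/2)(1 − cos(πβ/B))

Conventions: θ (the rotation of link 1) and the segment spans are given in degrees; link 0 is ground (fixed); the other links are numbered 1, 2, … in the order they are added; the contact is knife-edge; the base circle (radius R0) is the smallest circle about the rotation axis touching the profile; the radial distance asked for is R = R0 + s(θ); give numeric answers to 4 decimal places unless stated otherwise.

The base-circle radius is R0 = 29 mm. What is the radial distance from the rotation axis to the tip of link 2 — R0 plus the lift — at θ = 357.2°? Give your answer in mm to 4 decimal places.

segment 1 (0° to 40.3°, uniform, h = 25) is passed completely: s = 0.0000 + (25) = 25.0000
segment 2 (40.3° to 160.7°, simple-harmonic, h = -15) is passed completely: s = 25.0000 + (-15) = 10.0000
segment 3 (160.7° to 242.7°, dwell): s unchanged at 10.0000
θ = 357.2° falls in segment 4 (242.7° to 360°, uniform, h = -10): β = 357.2 − 242.7 = 114.5°, B = 117.3°; Δs = -10·114.5/117.3 = -9.7613; s = 10.0000 − 9.7613 = 0.2387
R = R0 + s = 29 + 0.2387 = 29.2387

29.2387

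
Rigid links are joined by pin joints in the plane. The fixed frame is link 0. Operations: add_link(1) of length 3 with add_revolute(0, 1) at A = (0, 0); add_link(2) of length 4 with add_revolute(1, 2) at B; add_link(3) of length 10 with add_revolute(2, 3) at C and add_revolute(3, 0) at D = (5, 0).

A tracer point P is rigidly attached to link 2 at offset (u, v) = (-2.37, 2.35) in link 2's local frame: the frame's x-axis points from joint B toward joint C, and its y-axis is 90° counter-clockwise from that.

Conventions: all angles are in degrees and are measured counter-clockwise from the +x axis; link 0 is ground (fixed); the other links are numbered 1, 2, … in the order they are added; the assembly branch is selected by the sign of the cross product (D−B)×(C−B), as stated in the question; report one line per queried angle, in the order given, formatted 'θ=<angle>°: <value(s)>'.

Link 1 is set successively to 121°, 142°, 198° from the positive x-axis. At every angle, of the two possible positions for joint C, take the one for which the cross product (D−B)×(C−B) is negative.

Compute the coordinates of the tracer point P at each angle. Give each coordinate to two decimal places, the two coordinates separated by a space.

A=(0,0), D=(5.00,0)
θ=121°: B = A + 3.00·(cos121°, sin121°) = (-1.5451, 2.5715)
θ=121°: |BD| = 7.0322
θ=121°: circle(B,4.00) ∩ circle(D,10.00): a=-2.4565, h=3.1568
θ=121°:   candidates: C₊=(-2.6771,6.4080) cross=22.199; C₋=(-4.9859,0.5316) cross=-22.199
θ=121°:   branch - wants cross < 0 → take C=(-4.9859,0.5316) (cross=-22.199)
θ=121°: ex = (C−B)/|BC| = (-0.8602,-0.5100); ey = (0.5100,-0.8602)
θ=121°: P = B + -2.37·ex + 2.35·ey = (1.6920,1.7587)
θ=142°: B = A + 3.00·(cos142°, sin142°) = (-2.3640, 1.8470)
θ=142°: |BD| = 7.5921
θ=142°: circle(B,4.00) ∩ circle(D,10.00): a=-1.7360, h=3.6037
θ=142°:   candidates: C₊=(-3.1712,5.7647) cross=27.359; C₋=(-4.9246,-1.2261) cross=-27.359
θ=142°:   branch - wants cross < 0 → take C=(-4.9246,-1.2261) (cross=-27.359)
θ=142°: ex = (C−B)/|BC| = (-0.6401,-0.7683); ey = (0.7683,-0.6401)
θ=142°: P = B + -2.37·ex + 2.35·ey = (0.9585,2.1635)
θ=198°: B = A + 3.00·(cos198°, sin198°) = (-2.8532, -0.9271)
θ=198°: |BD| = 7.9077
θ=198°: circle(B,4.00) ∩ circle(D,10.00): a=-1.3574, h=3.7626
θ=198°:   candidates: C₊=(-4.6423,2.6505) cross=29.754; C₋=(-3.7601,-4.8229) cross=-29.754
θ=198°:   branch - wants cross < 0 → take C=(-3.7601,-4.8229) (cross=-29.754)
θ=198°: ex = (C−B)/|BC| = (-0.2267,-0.9740); ey = (0.9740,-0.2267)
θ=198°: P = B + -2.37·ex + 2.35·ey = (-0.0270,0.8484)

θ=121°: 1.69 1.76
θ=142°: 0.96 2.16
θ=198°: -0.03 0.85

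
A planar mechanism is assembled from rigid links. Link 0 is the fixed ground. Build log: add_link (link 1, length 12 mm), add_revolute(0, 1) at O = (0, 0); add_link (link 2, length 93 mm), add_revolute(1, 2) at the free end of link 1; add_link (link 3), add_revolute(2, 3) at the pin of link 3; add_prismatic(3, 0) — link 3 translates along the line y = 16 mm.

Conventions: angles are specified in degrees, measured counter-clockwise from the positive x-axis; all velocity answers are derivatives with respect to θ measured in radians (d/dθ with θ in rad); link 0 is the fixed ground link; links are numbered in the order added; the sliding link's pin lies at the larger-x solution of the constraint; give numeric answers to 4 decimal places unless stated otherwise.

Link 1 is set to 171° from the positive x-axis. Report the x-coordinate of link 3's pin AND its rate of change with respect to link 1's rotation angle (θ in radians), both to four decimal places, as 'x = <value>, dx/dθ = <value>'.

geometry: r = 12 mm, L = 93 mm, e = 16 mm
crank pin P = (r cos θ, r sin θ) = (-11.852260, 1.877214)
h = r sin θ − e = 1.877214 − 16 = -14.122786
x = r cos θ + √(L² − h²) = -11.852260 + 91.921417 = 80.069157
dx/dθ = −r sin θ − h·r cos θ/√(L² − h²) (θ in radians; h = -14.122786) = -3.698192

x = 80.0692, dx/dθ = -3.6982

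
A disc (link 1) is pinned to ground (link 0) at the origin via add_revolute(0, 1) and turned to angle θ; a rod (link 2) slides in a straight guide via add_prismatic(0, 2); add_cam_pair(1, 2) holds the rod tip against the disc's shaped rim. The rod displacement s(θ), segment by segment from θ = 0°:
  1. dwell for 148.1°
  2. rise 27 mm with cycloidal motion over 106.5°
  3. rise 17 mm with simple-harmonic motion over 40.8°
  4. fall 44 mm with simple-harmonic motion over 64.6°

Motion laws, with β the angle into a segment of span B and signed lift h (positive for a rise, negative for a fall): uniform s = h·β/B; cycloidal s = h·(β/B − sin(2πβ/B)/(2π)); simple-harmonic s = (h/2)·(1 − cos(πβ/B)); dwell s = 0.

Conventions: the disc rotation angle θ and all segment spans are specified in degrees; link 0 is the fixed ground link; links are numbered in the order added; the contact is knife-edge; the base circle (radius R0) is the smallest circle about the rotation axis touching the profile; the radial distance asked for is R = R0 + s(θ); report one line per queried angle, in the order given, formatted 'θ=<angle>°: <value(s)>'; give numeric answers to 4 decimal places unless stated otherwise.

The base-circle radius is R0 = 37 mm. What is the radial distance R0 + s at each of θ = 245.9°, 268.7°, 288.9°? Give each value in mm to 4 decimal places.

segment 1 (0° to 148.1°, dwell): s unchanged at 0.0000
θ = 245.9° falls in segment 2 (148.1° to 254.6°, cycloidal, h = 27): β = 245.9 − 148.1 = 97.8°, B = 106.5°; Δs = 27·(0.9183 − sin(2π·0.9183)/(2π)) = 26.9044; s = 0.0000 + 26.9044 = 26.9044
segment 2 (148.1° to 254.6°, cycloidal, h = 27) is passed completely: s = 0.0000 + (27) = 27.0000
θ = 268.7° falls in segment 3 (254.6° to 295.4°, simple-harmonic, h = 17): β = 268.7 − 254.6 = 14.1°, B = 40.8°; Δs = 17/2·(1 − cos(π·0.3456)) = 4.5365; s = 27.0000 + 4.5365 = 31.5365
θ = 288.9° falls in segment 3 (254.6° to 295.4°, simple-harmonic, h = 17): β = 288.9 − 254.6 = 34.3°, B = 40.8°; Δs = 17/2·(1 − cos(π·0.8407)) = 15.9574; s = 27.0000 + 15.9574 = 42.9574
θ=245.9°: R = R0 + s = 37 + 26.9044 = 63.9044
θ=268.7°: R = R0 + s = 37 + 31.5365 = 68.5365
θ=288.9°: R = R0 + s = 37 + 42.9574 = 79.9574

θ=245.9°: 63.9044
θ=268.7°: 68.5365
θ=288.9°: 79.9574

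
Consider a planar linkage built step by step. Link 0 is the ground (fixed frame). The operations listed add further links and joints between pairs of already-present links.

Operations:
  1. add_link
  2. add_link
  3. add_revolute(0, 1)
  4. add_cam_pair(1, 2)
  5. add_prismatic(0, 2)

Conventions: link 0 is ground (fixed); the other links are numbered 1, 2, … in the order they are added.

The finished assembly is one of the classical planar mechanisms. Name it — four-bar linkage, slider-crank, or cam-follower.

links: 3 (incl. ground); joints: 1 revolute, 1 prismatic, 1 higher (cam) pair, forming one closed loop
3 links, revolute + prismatic + higher pair in one loop → cam-follower

cam-follower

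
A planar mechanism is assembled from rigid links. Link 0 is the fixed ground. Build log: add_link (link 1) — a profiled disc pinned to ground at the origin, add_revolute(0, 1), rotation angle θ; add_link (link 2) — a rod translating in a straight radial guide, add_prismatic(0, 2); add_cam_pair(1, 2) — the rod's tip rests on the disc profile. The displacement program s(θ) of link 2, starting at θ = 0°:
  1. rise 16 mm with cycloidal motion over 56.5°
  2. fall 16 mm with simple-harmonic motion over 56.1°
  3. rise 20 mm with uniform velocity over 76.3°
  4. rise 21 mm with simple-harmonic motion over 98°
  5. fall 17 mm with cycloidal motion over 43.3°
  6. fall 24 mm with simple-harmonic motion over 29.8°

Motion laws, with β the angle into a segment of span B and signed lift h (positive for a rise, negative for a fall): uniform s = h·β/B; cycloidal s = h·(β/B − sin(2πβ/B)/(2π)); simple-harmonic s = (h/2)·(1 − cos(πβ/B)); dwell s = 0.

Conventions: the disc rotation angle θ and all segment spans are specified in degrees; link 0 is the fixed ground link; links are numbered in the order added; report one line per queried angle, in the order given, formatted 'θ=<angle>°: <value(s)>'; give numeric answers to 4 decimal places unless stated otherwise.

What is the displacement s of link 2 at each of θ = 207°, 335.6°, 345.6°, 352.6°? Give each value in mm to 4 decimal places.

seg 1 [0°–56.5°] cycloidal, h=16: full span → s += 16 → s = 16.0000
seg 2 [56.5°–112.6°] simple-harmonic, h=-16: full span → s += -16 → s = 0.0000
seg 3 [112.6°–188.9°] uniform, h=20: full span → s += 20 → s = 20.0000
seg 4 [188.9°–286.9°] simple-harmonic, h=21: θ=207° here. β=18.1, B=98. 21/2·(1 − cos(π·0.1847)) = 1.7185 → s = 21.7185
seg 4 [188.9°–286.9°] simple-harmonic, h=21: full span → s += 21 → s = 41.0000
seg 5 [286.9°–330.2°] cycloidal, h=-17: full span → s += -17 → s = 24.0000
seg 6 [330.2°–360°] simple-harmonic, h=-24: θ=335.6° here. β=5.4, B=29.8. -24/2·(1 − cos(π·0.1812)) = -1.8925 → s = 22.1075
seg 6 [330.2°–360°] simple-harmonic, h=-24: θ=345.6° here. β=15.4, B=29.8. -24/2·(1 − cos(π·0.5168)) = -12.6322 → s = 11.3678
seg 6 [330.2°–360°] simple-harmonic, h=-24: θ=352.6° here. β=22.4, B=29.8. -24/2·(1 − cos(π·0.7517)) = -20.5299 → s = 3.4701

θ=207°: 21.7185
θ=335.6°: 22.1075
θ=345.6°: 11.3678
θ=352.6°: 3.4701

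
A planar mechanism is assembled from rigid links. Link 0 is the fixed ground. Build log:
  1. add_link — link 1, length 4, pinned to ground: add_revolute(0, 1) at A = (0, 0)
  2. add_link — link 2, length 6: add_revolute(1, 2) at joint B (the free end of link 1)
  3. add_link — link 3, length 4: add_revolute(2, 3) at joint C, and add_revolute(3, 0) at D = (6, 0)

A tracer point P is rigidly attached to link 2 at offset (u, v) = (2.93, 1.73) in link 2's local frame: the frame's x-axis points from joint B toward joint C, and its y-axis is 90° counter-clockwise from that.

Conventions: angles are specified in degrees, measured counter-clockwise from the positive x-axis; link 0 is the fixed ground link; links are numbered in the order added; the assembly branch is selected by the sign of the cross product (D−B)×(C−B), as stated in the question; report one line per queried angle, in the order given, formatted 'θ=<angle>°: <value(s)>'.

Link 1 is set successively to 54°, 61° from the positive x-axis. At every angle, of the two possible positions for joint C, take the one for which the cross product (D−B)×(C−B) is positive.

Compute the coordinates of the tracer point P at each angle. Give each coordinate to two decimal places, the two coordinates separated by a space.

A=(0,0), D=(6.00,0)
θ=54°: B = A + 4.00·(cos54°, sin54°) = (2.3511, 3.2361)
θ=54°: |BD| = 4.8771
θ=54°: circle(B,6.00) ∩ circle(D,4.00): a=4.4890, h=3.9811
θ=54°:   candidates: C₊=(8.3511,3.2361) cross=19.416; C₋=(3.0680,-2.7210) cross=-19.416
θ=54°:   branch + wants cross > 0 → take C=(8.3511,3.2361) (cross=19.416)
θ=54°: ex = (C−B)/|BC| = (1.0000,-0.0000); ey = (0.0000,1.0000)
θ=54°: P = B + 2.93·ex + 1.73·ey = (5.2811,4.9661)
θ=61°: B = A + 4.00·(cos61°, sin61°) = (1.9392, 3.4985)
θ=61°: |BD| = 5.3600
θ=61°: circle(B,6.00) ∩ circle(D,4.00): a=4.5457, h=3.9162
θ=61°:   candidates: C₊=(7.9392,3.4985) cross=20.991; C₋=(2.8269,-2.4355) cross=-20.991
θ=61°:   branch + wants cross > 0 → take C=(7.9392,3.4985) (cross=20.991)
θ=61°: ex = (C−B)/|BC| = (1.0000,0.0000); ey = (-0.0000,1.0000)
θ=61°: P = B + 2.93·ex + 1.73·ey = (4.8692,5.2285)

θ=54°: 5.28 4.97
θ=61°: 4.87 5.23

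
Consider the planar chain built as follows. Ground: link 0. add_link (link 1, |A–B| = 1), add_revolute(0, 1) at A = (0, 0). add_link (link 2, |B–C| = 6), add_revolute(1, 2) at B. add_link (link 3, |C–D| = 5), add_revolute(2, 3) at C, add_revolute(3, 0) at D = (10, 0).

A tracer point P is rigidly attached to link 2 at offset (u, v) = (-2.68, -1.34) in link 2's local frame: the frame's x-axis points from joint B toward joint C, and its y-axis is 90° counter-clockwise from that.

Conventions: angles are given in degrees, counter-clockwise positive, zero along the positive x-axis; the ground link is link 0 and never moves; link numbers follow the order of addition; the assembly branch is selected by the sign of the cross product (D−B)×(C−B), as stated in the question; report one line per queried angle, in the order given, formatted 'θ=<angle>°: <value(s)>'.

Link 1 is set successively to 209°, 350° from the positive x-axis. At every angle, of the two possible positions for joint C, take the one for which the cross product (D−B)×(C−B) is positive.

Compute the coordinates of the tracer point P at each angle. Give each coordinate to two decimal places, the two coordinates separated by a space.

A=(0,0), D=(10.00,0)
θ=209°: B = A + 1.00·(cos209°, sin209°) = (-0.8746, -0.4848)
θ=209°: |BD| = 10.8854
θ=209°: circle(B,6.00) ∩ circle(D,5.00): a=5.9480, h=0.7884
θ=209°:   candidates: C₊=(5.0323,0.5677) cross=8.582; C₋=(5.1026,-1.0075) cross=-8.582
θ=209°:   branch + wants cross > 0 → take C=(5.0323,0.5677) (cross=8.582)
θ=209°: ex = (C−B)/|BC| = (0.9845,0.1754); ey = (-0.1754,0.9845)
θ=209°: P = B + -2.68·ex + -1.34·ey = (-3.2780,-2.2742)
θ=350°: B = A + 1.00·(cos350°, sin350°) = (0.9848, -0.1736)
θ=350°: |BD| = 9.0169
θ=350°: circle(B,6.00) ∩ circle(D,5.00): a=5.1184, h=3.1308
θ=350°:   candidates: C₊=(6.0420,3.0552) cross=28.230; C₋=(6.1626,-3.2053) cross=-28.230
θ=350°:   branch + wants cross > 0 → take C=(6.0420,3.0552) (cross=28.230)
θ=350°: ex = (C−B)/|BC| = (0.8429,0.5381); ey = (-0.5381,0.8429)
θ=350°: P = B + -2.68·ex + -1.34·ey = (-0.5530,-2.7453)

θ=209°: -3.28 -2.27
θ=350°: -0.55 -2.75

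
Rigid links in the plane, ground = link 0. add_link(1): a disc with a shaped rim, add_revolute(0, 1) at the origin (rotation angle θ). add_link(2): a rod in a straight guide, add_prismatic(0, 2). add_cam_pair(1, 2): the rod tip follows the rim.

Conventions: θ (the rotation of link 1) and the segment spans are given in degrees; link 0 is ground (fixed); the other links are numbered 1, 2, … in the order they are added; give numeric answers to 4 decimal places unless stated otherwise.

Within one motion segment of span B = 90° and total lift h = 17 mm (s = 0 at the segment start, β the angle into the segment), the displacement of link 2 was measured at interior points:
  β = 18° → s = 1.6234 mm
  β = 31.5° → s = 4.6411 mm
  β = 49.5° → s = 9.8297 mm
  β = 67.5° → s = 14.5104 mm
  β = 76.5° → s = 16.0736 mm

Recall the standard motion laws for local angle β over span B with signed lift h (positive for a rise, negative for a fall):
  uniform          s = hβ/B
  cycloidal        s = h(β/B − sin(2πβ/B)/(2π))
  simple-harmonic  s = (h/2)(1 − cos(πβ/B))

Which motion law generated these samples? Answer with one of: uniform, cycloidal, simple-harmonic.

candidates at β/B = r: uniform s = h·r (linear in β); cycloidal s = h·(r − sin(2πr)/(2π)); simple-harmonic s = (h/2)(1 − cos(πr))
β=18°: printed 1.6234 | uniform 3.4000, cycloidal 0.8268, simple-harmonic 1.6234
β=31.5°: printed 4.6411 | uniform 5.9500, cycloidal 3.7611, simple-harmonic 4.6411
β=49.5°: printed 9.8297 | uniform 9.3500, cycloidal 10.1861, simple-harmonic 9.8297
β=67.5°: printed 14.5104 | uniform 12.7500, cycloidal 15.4556, simple-harmonic 14.5104
β=76.5°: printed 16.0736 | uniform 14.4500, cycloidal 16.6389, simple-harmonic 16.0736
only one law matches every sample → simple-harmonic

simple-harmonic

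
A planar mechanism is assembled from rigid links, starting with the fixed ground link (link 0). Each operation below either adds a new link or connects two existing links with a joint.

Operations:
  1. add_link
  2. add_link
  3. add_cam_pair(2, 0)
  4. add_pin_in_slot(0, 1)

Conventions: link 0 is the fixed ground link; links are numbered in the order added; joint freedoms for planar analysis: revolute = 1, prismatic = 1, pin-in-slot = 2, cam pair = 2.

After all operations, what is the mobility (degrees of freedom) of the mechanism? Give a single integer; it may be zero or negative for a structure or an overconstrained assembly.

(L,J1,J2)=(1,0,0); link0 fixed
link1: (2,0,0)
link2: (3,0,0)
C 2-0 [J2]: (3,0,1)
PS 0-1 [J2]: (3,0,2)
Grübler: 3·2 − 2·0 − 2 = 4

M = 4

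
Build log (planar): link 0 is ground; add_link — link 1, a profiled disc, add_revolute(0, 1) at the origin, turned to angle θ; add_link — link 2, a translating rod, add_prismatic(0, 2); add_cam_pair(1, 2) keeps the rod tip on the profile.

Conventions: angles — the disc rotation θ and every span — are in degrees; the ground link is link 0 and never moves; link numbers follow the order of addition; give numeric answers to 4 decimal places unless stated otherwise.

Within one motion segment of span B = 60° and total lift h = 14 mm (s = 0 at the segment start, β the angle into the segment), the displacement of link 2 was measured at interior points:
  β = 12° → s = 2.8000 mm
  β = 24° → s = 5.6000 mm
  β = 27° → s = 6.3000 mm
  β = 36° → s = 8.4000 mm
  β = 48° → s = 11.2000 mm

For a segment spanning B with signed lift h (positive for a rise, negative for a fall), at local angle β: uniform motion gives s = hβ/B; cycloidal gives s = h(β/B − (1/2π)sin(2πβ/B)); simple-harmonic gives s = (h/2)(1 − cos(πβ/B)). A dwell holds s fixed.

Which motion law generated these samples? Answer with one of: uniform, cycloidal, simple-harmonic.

candidates at β/B = r: uniform s = h·r (linear in β); cycloidal s = h·(r − sin(2πr)/(2π)); simple-harmonic s = (h/2)(1 − cos(πr))
β=12°: printed 2.8000 | uniform 2.8000, cycloidal 0.6809, simple-harmonic 1.3369
β=24°: printed 5.6000 | uniform 5.6000, cycloidal 4.2903, simple-harmonic 4.8369
β=27°: printed 6.3000 | uniform 6.3000, cycloidal 5.6115, simple-harmonic 5.9050
β=36°: printed 8.4000 | uniform 8.4000, cycloidal 9.7097, simple-harmonic 9.1631
β=48°: printed 11.2000 | uniform 11.2000, cycloidal 13.3191, simple-harmonic 12.6631
only one law matches every sample → uniform

uniform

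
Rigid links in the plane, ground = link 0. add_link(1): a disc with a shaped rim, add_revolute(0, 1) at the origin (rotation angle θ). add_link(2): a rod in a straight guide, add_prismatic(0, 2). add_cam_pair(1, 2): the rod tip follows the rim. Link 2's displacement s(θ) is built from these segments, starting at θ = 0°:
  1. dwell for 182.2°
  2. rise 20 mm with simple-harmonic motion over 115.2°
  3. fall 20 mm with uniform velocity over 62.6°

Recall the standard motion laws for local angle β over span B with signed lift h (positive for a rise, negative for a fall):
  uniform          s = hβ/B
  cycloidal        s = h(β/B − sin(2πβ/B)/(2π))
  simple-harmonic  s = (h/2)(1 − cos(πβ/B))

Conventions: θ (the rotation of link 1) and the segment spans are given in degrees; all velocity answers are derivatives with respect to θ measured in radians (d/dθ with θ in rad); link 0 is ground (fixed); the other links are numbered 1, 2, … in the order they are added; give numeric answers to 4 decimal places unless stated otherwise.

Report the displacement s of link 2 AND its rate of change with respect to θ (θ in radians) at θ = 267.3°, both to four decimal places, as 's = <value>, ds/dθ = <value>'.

segment 1 (0° to 182.2°, dwell): s unchanged at 0.0000
θ = 267.3° falls in segment 2 (182.2° to 297.4°, simple-harmonic, h = 20): β = 267.3 − 182.2 = 85.1°, B = 115.2°; Δs = 20/2·(1 − cos(π·0.7387)) = 16.8160; s = 0.0000 + 16.8160 = 16.8160
velocity in seg [182.2°–297.4°] (simple-harmonic), θ in radians: β = 85.1° = 1.4853 rad, B = 115.2° = 2.0106 rad; ds/dθ = (πh/(2B)) sin(πβ/B) = (π·20/(2·2.0106)) sin(π·0.7387) = 11.433212 mm/rad

s = 16.8160, ds/dθ = 11.4332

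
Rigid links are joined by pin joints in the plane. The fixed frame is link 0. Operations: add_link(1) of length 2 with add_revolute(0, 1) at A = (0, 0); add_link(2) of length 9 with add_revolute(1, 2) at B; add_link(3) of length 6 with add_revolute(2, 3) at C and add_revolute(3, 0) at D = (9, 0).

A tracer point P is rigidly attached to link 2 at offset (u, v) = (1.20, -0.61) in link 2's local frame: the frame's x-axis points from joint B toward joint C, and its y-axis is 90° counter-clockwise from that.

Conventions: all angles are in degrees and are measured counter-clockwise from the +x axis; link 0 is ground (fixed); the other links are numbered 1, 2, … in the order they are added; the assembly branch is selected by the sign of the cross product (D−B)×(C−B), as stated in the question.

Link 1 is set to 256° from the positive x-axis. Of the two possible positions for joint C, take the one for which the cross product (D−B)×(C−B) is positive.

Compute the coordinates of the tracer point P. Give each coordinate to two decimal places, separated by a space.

A=(0,0), D=(9.00,0)
B = A + 2.00·(cos256°, sin256°) = (-0.4838, -1.9406)
|BD| = 9.6804
circle(B,9.00) ∩ circle(D,6.00): a=7.1645, h=5.4470
  candidates: C₊=(5.4432,4.8321) cross=52.729; C₋=(7.6271,-5.8408) cross=-52.729
  branch + wants cross > 0 → take C=(5.4432,4.8321) (cross=52.729)
ex = (C−B)/|BC| = (0.6586,0.7525); ey = (-0.7525,0.6586)
P = B + 1.20·ex + -0.61·ey = (0.7655,-1.4393)

0.77 -1.44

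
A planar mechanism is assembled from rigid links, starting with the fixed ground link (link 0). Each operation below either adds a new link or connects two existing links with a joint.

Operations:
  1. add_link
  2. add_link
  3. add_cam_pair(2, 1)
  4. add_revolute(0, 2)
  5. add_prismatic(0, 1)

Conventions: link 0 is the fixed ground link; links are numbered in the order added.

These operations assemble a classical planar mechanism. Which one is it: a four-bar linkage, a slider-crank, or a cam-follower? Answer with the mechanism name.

links: 3 (incl. ground); joints: 1 revolute, 1 prismatic, 1 higher (cam) pair, forming one closed loop
3 links, revolute + prismatic + higher pair in one loop → cam-follower

cam-follower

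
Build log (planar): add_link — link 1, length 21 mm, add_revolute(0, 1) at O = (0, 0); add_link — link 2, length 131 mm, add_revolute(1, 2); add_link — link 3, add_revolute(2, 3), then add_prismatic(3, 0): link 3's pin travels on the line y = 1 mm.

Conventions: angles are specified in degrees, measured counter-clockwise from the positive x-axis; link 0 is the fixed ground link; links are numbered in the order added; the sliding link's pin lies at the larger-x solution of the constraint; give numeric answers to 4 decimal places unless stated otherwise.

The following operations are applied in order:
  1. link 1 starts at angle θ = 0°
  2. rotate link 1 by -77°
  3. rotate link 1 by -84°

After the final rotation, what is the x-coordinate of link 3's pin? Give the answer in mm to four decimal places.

geometry: r = 21 mm, L = 131 mm, e = 1 mm; θ starts at 0°
rotate link 1 by -77°: θ ← 0° -77° = -77°
rotate link 1 by -84°: θ ← -77° -84° = -161°
crank pin P = (r cos θ, r sin θ) = (-19.855890, -6.836931)
h = r sin θ − e = -6.836931 − 1 = -7.836931
x = r cos θ + √(L² − h²) = -19.855890 + 130.765372 = 110.909482

110.9095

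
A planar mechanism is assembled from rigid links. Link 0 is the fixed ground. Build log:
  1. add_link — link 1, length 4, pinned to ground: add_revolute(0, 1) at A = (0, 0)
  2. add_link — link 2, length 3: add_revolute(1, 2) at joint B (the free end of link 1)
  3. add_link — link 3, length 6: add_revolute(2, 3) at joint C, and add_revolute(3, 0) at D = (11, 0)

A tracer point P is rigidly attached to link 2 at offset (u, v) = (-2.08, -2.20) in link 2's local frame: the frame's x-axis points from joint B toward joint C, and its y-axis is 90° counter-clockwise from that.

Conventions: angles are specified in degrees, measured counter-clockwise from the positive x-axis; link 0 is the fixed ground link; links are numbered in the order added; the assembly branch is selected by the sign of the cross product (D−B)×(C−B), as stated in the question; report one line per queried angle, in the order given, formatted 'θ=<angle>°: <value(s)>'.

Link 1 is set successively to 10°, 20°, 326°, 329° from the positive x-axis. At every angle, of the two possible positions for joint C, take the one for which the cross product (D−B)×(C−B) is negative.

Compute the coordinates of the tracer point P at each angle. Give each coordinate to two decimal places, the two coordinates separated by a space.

A=(0,0), D=(11.00,0)
θ=10°: B = A + 4.00·(cos10°, sin10°) = (3.9392, 0.6946)
θ=10°: |BD| = 7.0949
θ=10°: circle(B,3.00) ∩ circle(D,6.00): a=1.6446, h=2.5090
θ=10°:   candidates: C₊=(5.8216,3.0305) cross=17.801; C₋=(5.3303,-1.9634) cross=-17.801
θ=10°:   branch - wants cross < 0 → take C=(5.3303,-1.9634) (cross=-17.801)
θ=10°: ex = (C−B)/|BC| = (0.4637,-0.8860); ey = (0.8860,0.4637)
θ=10°: P = B + -2.08·ex + -2.20·ey = (1.0256,1.5173)
θ=20°: B = A + 4.00·(cos20°, sin20°) = (3.7588, 1.3681)
θ=20°: |BD| = 7.3693
θ=20°: circle(B,3.00) ∩ circle(D,6.00): a=1.8527, h=2.3595
θ=20°:   candidates: C₊=(6.0173,3.3426) cross=17.388; C₋=(5.1413,-1.2944) cross=-17.388
θ=20°:   branch - wants cross < 0 → take C=(5.1413,-1.2944) (cross=-17.388)
θ=20°: ex = (C−B)/|BC| = (0.4608,-0.8875); ey = (0.8875,0.4608)
θ=20°: P = B + -2.08·ex + -2.20·ey = (0.8478,2.2002)
θ=326°: B = A + 4.00·(cos326°, sin326°) = (3.3162, -2.2368)
θ=326°: |BD| = 8.0028
θ=326°: circle(B,3.00) ∩ circle(D,6.00): a=2.3145, h=1.9087
θ=326°:   candidates: C₊=(5.0049,0.2428) cross=15.275; C₋=(6.0719,-3.4225) cross=-15.275
θ=326°:   branch - wants cross < 0 → take C=(6.0719,-3.4225) (cross=-15.275)
θ=326°: ex = (C−B)/|BC| = (0.9186,-0.3952); ey = (0.3952,0.9186)
θ=326°: P = B + -2.08·ex + -2.20·ey = (0.5360,-3.4355)
θ=329°: B = A + 4.00·(cos329°, sin329°) = (3.4287, -2.0602)
θ=329°: |BD| = 7.8466
θ=329°: circle(B,3.00) ∩ circle(D,6.00): a=2.2028, h=2.0366
θ=329°:   candidates: C₊=(5.0195,0.4833) cross=15.980; C₋=(6.0889,-3.4469) cross=-15.980
θ=329°:   branch - wants cross < 0 → take C=(6.0889,-3.4469) (cross=-15.980)
θ=329°: ex = (C−B)/|BC| = (0.8867,-0.4623); ey = (0.4623,0.8867)
θ=329°: P = B + -2.08·ex + -2.20·ey = (0.5673,-3.0495)

θ=10°: 1.03 1.52
θ=20°: 0.85 2.20
θ=326°: 0.54 -3.44
θ=329°: 0.57 -3.05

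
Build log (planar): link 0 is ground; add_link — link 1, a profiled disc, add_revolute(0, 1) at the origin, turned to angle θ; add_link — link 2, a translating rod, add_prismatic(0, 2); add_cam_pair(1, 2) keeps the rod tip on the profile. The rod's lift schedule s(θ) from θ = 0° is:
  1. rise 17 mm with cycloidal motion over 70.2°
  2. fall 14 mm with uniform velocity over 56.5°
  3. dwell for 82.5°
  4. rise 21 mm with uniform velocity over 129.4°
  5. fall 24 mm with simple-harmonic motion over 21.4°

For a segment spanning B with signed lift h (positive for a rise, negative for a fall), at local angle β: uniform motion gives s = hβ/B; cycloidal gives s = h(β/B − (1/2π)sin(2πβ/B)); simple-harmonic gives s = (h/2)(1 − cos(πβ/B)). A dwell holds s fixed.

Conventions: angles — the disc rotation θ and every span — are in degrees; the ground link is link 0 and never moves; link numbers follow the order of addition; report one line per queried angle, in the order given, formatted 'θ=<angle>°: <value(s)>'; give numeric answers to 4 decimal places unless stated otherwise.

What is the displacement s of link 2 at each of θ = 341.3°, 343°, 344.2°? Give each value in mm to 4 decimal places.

seg 1 [0°–70.2°] cycloidal, h=17: full span → s += 17 → s = 17.0000
seg 2 [70.2°–126.7°] uniform, h=-14: full span → s += -14 → s = 3.0000
seg 3 [126.7°–209.2°] dwell: s stays 3.0000
seg 4 [209.2°–338.6°] uniform, h=21: full span → s += 21 → s = 24.0000
seg 5 [338.6°–360°] simple-harmonic, h=-24: θ=341.3° here. β=2.7, B=21.4. -24/2·(1 − cos(π·0.1262)) = -0.9304 → s = 23.0696
seg 5 [338.6°–360°] simple-harmonic, h=-24: θ=343° here. β=4.4, B=21.4. -24/2·(1 − cos(π·0.2056)) = -2.4176 → s = 21.5824
seg 5 [338.6°–360°] simple-harmonic, h=-24: θ=344.2° here. β=5.6, B=21.4. -24/2·(1 − cos(π·0.2617)) = -3.8318 → s = 20.1682

θ=341.3°: 23.0696
θ=343°: 21.5824
θ=344.2°: 20.1682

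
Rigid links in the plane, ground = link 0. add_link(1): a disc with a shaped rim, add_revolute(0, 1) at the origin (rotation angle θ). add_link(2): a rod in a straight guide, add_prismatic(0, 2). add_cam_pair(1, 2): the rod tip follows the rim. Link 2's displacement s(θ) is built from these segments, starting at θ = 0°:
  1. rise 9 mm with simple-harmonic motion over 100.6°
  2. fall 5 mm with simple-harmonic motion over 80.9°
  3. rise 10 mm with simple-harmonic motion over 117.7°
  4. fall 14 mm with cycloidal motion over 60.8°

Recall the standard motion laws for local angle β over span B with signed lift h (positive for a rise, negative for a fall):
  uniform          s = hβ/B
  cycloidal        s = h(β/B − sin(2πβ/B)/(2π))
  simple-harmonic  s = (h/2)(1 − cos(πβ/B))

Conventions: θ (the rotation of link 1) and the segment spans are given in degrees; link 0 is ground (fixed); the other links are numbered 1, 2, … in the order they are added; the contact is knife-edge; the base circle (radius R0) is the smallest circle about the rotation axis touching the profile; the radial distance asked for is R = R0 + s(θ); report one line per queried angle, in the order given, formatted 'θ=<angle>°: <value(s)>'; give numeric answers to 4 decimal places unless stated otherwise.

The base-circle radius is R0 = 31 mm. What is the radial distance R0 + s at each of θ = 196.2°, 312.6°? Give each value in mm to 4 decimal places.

segment 1 (0° to 100.6°, simple-harmonic, h = 9) is passed completely: s = 0.0000 + (9) = 9.0000
segment 2 (100.6° to 181.5°, simple-harmonic, h = -5) is passed completely: s = 9.0000 + (-5) = 4.0000
θ = 196.2° falls in segment 3 (181.5° to 299.2°, simple-harmonic, h = 10): β = 196.2 − 181.5 = 14.7°, B = 117.7°; Δs = 10/2·(1 − cos(π·0.1249)) = 0.3800; s = 4.0000 + 0.3800 = 4.3800
segment 3 (181.5° to 299.2°, simple-harmonic, h = 10) is passed completely: s = 4.0000 + (10) = 14.0000
θ = 312.6° falls in segment 4 (299.2° to 360°, cycloidal, h = -14): β = 312.6 − 299.2 = 13.4°, B = 60.8°; Δs = -14·(0.2204 − sin(2π·0.2204)/(2π)) = -0.8958; s = 14.0000 − 0.8958 = 13.1042
θ=196.2°: R = R0 + s = 31 + 4.3800 = 35.3800
θ=312.6°: R = R0 + s = 31 + 13.1042 = 44.1042

θ=196.2°: 35.3800
θ=312.6°: 44.1042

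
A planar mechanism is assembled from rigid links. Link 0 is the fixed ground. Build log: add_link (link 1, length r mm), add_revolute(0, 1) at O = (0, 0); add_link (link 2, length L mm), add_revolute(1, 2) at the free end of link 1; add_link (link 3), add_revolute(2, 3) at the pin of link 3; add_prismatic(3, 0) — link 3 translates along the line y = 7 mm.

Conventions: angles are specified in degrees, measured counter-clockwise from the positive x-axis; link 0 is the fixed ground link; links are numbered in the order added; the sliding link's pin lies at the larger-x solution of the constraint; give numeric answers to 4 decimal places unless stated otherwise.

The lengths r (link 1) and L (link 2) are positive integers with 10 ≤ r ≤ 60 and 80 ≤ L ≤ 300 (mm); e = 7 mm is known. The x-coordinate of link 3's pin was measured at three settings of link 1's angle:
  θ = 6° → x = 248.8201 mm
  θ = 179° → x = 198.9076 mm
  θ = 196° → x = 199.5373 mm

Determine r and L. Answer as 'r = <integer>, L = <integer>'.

constraint per measurement: (x − r cos θ)² + (r sin θ − e)² = L²
subtracting the θ₁ and θ₂ equations cancels the r² and L² terms:
r = (x₁² − x₂²) / (2[(x₁cos θ₁ + e sin θ₁) − (x₂cos θ₂ + e sin θ₂)]) = 25.0000 → r = 25
L² = (x₁ − r cos θ₁)² + (r sin θ₁ − e)² = 50176.0053 → L = 224.0000 → L = 224
check at θ₃=196°: x = 199.5373 (printed 199.5373) ✓

r = 25, L = 224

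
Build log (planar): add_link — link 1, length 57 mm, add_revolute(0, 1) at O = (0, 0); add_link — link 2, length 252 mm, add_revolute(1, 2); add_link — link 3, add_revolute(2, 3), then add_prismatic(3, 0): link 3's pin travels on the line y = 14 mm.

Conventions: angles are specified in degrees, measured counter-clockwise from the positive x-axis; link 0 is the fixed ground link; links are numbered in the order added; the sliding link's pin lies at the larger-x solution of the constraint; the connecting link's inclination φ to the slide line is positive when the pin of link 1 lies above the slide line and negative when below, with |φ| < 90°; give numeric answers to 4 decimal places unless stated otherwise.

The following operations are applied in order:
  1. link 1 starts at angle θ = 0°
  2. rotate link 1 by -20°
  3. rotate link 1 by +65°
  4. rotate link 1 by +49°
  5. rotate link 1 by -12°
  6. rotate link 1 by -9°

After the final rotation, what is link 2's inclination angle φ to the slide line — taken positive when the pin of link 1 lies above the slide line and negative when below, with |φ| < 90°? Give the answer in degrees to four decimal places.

geometry: r = 57 mm, L = 252 mm, e = 14 mm; θ starts at 0°
rotate link 1 by -20°: θ ← 0° -20° = -20°
rotate link 1 by +65°: θ ← -20° +65° = 45°
rotate link 1 by +49°: θ ← 45° +49° = 94°
rotate link 1 by -12°: θ ← 94° -12° = 82°
rotate link 1 by -9°: θ ← 82° -9° = 73°
h = r sin θ − e = 54.509371 − 14 = 40.509371
sin φ = h / L = 40.509371 / 252 = 0.16075147
φ = arcsin(0.16075147) = 9.250517°

9.2505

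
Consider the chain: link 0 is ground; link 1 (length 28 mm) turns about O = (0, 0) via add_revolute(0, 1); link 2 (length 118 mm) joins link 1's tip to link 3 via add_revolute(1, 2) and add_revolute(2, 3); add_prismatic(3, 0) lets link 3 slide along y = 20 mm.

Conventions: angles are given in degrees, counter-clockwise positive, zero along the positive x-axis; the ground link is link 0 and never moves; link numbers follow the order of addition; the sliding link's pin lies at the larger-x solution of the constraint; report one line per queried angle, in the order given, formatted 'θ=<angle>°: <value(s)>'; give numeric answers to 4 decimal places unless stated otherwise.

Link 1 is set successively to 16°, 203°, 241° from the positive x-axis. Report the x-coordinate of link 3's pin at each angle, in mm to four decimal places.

geometry: r = 28 mm, L = 118 mm, e = 20 mm
θ=16°: crank pin P = (r cos θ, r sin θ) = (26.915327, 7.717846)
θ=16°: h = r sin θ − e = 7.717846 − 20 = -12.282154
θ=16°: x = r cos θ + √(L² − h²) = 26.915327 + 117.359059 = 144.274386
θ=203°: crank pin P = (r cos θ, r sin θ) = (-25.774136, -10.940472)
θ=203°: h = r sin θ − e = -10.940472 − 20 = -30.940472
θ=203°: x = r cos θ + √(L² − h²) = -25.774136 + 113.871363 = 88.097227
θ=241°: crank pin P = (r cos θ, r sin θ) = (-13.574669, -24.489352)
θ=241°: h = r sin θ − e = -24.489352 − 20 = -44.489352
θ=241°: x = r cos θ + √(L² − h²) = -13.574669 + 109.291800 = 95.717131

θ=16°: 144.2744
θ=203°: 88.0972
θ=241°: 95.7171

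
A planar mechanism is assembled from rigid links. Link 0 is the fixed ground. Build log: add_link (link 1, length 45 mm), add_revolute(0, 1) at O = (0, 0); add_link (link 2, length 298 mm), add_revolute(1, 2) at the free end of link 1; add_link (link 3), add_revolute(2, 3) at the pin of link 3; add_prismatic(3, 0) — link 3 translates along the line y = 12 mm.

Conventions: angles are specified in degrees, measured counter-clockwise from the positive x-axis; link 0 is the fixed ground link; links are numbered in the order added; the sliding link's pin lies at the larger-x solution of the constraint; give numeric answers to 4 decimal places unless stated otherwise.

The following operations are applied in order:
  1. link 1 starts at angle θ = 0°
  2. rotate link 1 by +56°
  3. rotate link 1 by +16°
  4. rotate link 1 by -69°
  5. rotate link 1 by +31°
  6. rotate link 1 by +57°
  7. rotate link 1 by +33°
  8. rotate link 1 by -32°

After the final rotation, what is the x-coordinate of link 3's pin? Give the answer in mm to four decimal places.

geometry: r = 45 mm, L = 298 mm, e = 12 mm; θ starts at 0°
rotate link 1 by +56°: θ ← 0° +56° = 56°
rotate link 1 by +16°: θ ← 56° +16° = 72°
rotate link 1 by -69°: θ ← 72° -69° = 3°
rotate link 1 by +31°: θ ← 3° +31° = 34°
rotate link 1 by +57°: θ ← 34° +57° = 91°
rotate link 1 by +33°: θ ← 91° +33° = 124°
rotate link 1 by -32°: θ ← 124° -32° = 92°
crank pin P = (r cos θ, r sin θ) = (-1.570477, 44.972587)
h = r sin θ − e = 44.972587 − 12 = 32.972587
x = r cos θ + √(L² − h²) = -1.570477 + 296.170236 = 294.599758

294.5998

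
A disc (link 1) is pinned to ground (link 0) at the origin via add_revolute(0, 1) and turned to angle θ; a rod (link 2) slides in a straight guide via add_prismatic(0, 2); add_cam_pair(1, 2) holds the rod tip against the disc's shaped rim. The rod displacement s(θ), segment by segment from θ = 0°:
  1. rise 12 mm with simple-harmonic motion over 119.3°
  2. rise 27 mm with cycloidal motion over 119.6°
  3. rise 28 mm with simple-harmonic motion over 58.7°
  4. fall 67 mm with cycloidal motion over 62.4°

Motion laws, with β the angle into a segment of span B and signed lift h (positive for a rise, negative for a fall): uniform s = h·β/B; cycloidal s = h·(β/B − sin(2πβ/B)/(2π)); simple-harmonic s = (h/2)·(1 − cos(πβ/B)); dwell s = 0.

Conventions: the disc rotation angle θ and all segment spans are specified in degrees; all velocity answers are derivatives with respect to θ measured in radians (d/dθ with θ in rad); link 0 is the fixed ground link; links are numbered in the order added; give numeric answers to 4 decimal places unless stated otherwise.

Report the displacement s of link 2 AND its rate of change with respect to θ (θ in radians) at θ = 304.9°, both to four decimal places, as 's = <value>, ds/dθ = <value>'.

segment 1 (0° to 119.3°, simple-harmonic, h = 12) is passed completely: s = 0.0000 + (12) = 12.0000
segment 2 (119.3° to 238.9°, cycloidal, h = 27) is passed completely: s = 12.0000 + (27) = 39.0000
segment 3 (238.9° to 297.6°, simple-harmonic, h = 28) is passed completely: s = 39.0000 + (28) = 67.0000
θ = 304.9° falls in segment 4 (297.6° to 360°, cycloidal, h = -67): β = 304.9 − 297.6 = 7.3°, B = 62.4°; Δs = -67·(0.1170 − sin(2π·0.1170)/(2π)) = -0.6870; s = 67.0000 − 0.6870 = 66.3130
velocity in seg [297.6°–360°] (cycloidal), θ in radians: β = 7.3° = 0.1274 rad, B = 62.4° = 1.0891 rad; ds/dθ = (h/B)(1 − cos(2πβ/B)) = ((-67)/1.0891)(1 − cos(2π·0.1170)) = -15.884595 mm/rad

s = 66.3130, ds/dθ = -15.8846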